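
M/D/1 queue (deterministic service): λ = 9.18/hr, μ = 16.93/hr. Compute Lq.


ρ = 9.18/16.93 = 0.5422
M/D/1: Lq = ρ²/(2(1−ρ)) = 0.2940/(2·0.4578) = 0.32114

Final: 0.32114


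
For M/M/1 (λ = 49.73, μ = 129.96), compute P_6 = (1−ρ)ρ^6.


ρ = 49.73/129.96 = 0.3827
P_n = (1−ρ)·ρ^n = (1 − 0.3827)·0.3827^6 = 0.6173·0.003139 = 0.001938

Final: 0.001938


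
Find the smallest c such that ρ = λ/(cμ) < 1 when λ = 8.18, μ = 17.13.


Stability requires cμ > λ ⇔ c > λ/μ.
λ/μ = 8.18/17.13 = 0.4775
Minimum integer c = ⌊0.4775⌋ + 1 = 1
Check: 1·17.13 = 17.13 > 8.18, while 0·17.13 = 0.00 ≤ 8.18

Final: 1 servers


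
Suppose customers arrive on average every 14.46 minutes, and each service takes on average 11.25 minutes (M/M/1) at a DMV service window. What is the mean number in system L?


λ = 60/14.46 = 4.1494 /hr
μ = 60/11.25 = 5.3333 /hr
ρ = λ/μ = 4.1494/5.3333 = 0.7780
L = ρ/(1−ρ) = 0.7780/0.2220 = 3.5047

Final: 3.5047


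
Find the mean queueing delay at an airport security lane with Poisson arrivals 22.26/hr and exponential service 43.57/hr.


ρ = 22.26/43.57 = 0.5109
Wq = ρ/(μ−λ) = 0.5109/(43.57 − 22.26) = 0.5109/21.31 = 0.02397 hr

Final: 0.02397 hr


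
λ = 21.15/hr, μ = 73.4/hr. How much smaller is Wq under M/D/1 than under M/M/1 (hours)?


ρ = 21.15/73.4 = 0.2881
Wq(M/M/1) = ρ/(μ−λ) = 0.2881/52.25 = 0.005515 hr
Wq(M/D/1) = ρ/(2(μ−λ)) = 0.002757 hr
Savings = 0.005515 − 0.002757 = 0.002757 hr

Final: 0.002757 hr


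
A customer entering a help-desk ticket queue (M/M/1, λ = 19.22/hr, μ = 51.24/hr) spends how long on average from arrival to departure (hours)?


W = 1/(μ−λ) = 1/(51.24 − 19.22) = 1/32.02 = 0.03123 hr

Final: 0.03123 hr


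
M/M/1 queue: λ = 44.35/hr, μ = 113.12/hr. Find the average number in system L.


ρ = λ/μ = 44.35/113.12 = 0.3921
L = ρ/(1−ρ) = 0.3921/(1 − 0.3921) = 0.3921/0.6079 = 0.6449

Final: 0.6449


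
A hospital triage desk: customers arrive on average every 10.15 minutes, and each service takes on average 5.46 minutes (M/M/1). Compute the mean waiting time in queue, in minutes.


λ = 60/10.15 = 5.9113 /hr
μ = 60/5.46 = 10.9890 /hr
ρ = λ/μ = 5.9113/10.9890 = 0.5379
Wq = ρ/(μ−λ) = 0.5379/(10.9890−5.9113) = 0.10594 hr
In minutes: 0.10594·60 = 6.356 min

Final: 6.356 min


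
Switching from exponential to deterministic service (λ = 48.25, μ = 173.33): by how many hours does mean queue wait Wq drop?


ρ = 48.25/173.33 = 0.2784
Wq(M/M/1) = ρ/(μ−λ) = 0.2784/125.08 = 0.002226 hr
Wq(M/D/1) = ρ/(2(μ−λ)) = 0.001113 hr
Savings = 0.002226 − 0.001113 = 0.001113 hr

Final: 0.001113 hr


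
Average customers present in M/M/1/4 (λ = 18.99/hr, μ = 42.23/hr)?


ρ = 18.99/42.23 = 0.4497
L = ρ[1 − (K+1)ρ^K + Kρ^(K+1)] / [(1−ρ)(1−ρ^(K+1))]
Numerator: 0.4497·(1 − 5·0.040890 + 4·0.018387) = 0.390817
Denominator: (0.5503)·(0.981613) = 0.540201
L = 0.390817/0.540201 = 0.7235

Final: 0.7235


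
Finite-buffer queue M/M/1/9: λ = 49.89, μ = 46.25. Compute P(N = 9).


ρ = λ/μ = 49.89/46.25 = 1.0787
P_K = (1−ρ)ρ^K/(1−ρ^(K+1)) = (-0.07870·1.977497)/(1 − 2.133132)
= -0.155634/-1.133132 = 0.137349

Final: 0.137349


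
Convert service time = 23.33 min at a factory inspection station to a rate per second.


μ = 1/(service time) in consistent units.
1 second = 0.0166667 min, so μ = 0.0166667/23.33 = 0.0007144 per second

Final: 0.0007144 /sec


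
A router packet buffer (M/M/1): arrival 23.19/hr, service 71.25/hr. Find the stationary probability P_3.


ρ = 23.19/71.25 = 0.3255
P_n = (1−ρ)·ρ^n = (1 − 0.3255)·0.3255^3 = 0.6745·0.034478 = 0.023257

Final: 0.023257


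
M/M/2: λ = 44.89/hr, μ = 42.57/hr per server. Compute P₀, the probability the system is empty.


a = λ/μ = 44.89/42.57 = 1.0545; ρ = a/c = 0.5272
Σ_{k=0}^{1} a^k/k! (terms k=0..1) = 1.00000 + 1.05450 = 2.05450
Tail: a^2/(2!(1−ρ)) = 1.11197/(2·0.4728) = 1.17606
P₀ = 1/(2.05450 + 1.17606) = 1/3.23056 = 0.309544

Final: 0.309544


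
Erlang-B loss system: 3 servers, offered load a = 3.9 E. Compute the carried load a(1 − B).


B(3,3.9) = 0.441529 (Erlang-B)
Carried load = a(1 − B) = 3.9·(1 − 0.441529) = 3.9·0.558471 = 2.1780 E

Final: 2.1780 Erlangs


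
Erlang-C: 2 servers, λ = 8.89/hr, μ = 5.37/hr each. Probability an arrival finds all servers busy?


a = λ/μ = 1.6555; ρ = a/2 = 0.8277
P₀ = 0.094244 (from M/M/c formula)
C(c,a) = [a^c/(c!(1−ρ))]·P₀ = [2.74066/(2·0.1723)]·0.094244
= 7.95532·0.094244 = 0.749737

Final: 0.749737


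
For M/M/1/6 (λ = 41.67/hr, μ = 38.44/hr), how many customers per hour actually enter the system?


ρ = 1.0840; P_K = (1−ρ)ρ^6/(1−ρ^7) = 0.179632
λ_eff = λ(1 − P_K) = 41.67·(1 − 0.179632) = 41.67·0.820368 = 34.1847 /hr

Final: 34.1847 /hr


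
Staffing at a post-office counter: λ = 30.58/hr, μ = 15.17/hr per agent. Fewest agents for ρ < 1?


Stability requires cμ > λ ⇔ c > λ/μ.
λ/μ = 30.58/15.17 = 2.0158
Minimum integer c = ⌊2.0158⌋ + 1 = 3
Check: 3·15.17 = 45.51 > 30.58, while 2·15.17 = 30.34 ≤ 30.58

Final: 3 servers


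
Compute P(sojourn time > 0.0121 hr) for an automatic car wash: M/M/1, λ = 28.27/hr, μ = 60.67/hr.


W ~ Exponential(μ−λ) for M/M/1.
μ − λ = 60.67 − 28.27 = 32.4000
P(W > t) = e^{−(μ−λ)t} = e^{−0.3920} = 0.675677

Final: 0.675677


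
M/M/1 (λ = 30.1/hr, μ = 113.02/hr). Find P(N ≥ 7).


ρ = 30.1/113.02 = 0.2663
P(N ≥ n) = ρ^n = 0.2663^7 = 0.00009503

Final: 0.00009503


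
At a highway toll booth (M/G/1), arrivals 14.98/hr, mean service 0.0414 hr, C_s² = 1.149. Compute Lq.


ρ = λ·E[S] = 14.98·0.0414 = 0.6202
Lq = ρ²(1+C_s²)/(2(1−ρ)) = 0.3846·(1+1.149)/(2·0.3798)
= 0.3846·2.1490/0.7597 = 1.08804

Final: 1.08804


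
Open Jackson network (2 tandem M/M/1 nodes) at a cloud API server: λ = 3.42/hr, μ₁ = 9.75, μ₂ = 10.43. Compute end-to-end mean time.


Each node sees arrival rate λ = 3.42/hr (tandem ⇒ throughput preserved).
W₁ = 1/(μ₁−λ) = 1/(9.75−3.42) = 0.15798 hr
W₂ = 1/(μ₂−λ) = 1/(10.43−3.42) = 0.14265 hr
W_total = W₁ + W₂ = 0.15798 + 0.14265 = 0.30063 hr

Final: 0.30063 hr


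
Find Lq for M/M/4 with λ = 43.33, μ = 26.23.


a = λ/μ = 1.6519; ρ = a/4 = 0.4130
P₀ = 0.188814
Lq = P₀·a^c·ρ / (c!·(1−ρ)²) = 0.188814·7.44666·0.4130/(24·0.34459)
= 0.07021

Final: 0.07021


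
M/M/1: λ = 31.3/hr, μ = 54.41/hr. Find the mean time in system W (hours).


W = 1/(μ−λ) = 1/(54.41 − 31.3) = 1/23.11 = 0.04327 hr

Final: 0.04327 hr


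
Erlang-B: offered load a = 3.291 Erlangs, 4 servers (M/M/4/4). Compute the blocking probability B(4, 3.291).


B(c,a) = (a^c/c!) / Σ_{k=0}^{c} a^k/k!
a^4/4! = 4.887652
Σ terms (k=0..4): 1.00000 + 3.29100 + 5.41534 + 5.94063 + 4.88765 = 20.534621
B = 4.887652/20.534621 = 0.238020

Final: 0.238020


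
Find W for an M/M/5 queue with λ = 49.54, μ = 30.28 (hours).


a = 1.6361; ρ = 0.3272; P₀ = 0.194250
Lq = P₀·a^c·ρ/(c!(1−ρ)²) = 0.01372
Wq = Lq/λ = 0.01372/49.54 = 0.0002769 hr
W = Wq + 1/μ = 0.0002769 + 0.03303 = 0.03330 hr

Final: 0.03330 hr


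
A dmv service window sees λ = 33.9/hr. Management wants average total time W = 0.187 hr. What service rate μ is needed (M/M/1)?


W = 1/(μ−λ) ⇒ μ − λ = 1/W = 1/0.187 = 5.3476
μ = λ + 1/W = 33.9 + 5.3476 = 39.2476 per hr

Final: 39.2476 /hr


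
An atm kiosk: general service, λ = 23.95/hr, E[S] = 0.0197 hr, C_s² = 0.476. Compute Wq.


ρ = λ·E[S] = 23.95·0.0197 = 0.4718
E[S²] = E[S]²(1+C_s²) = 0.0197²·(1+0.476) = 0.0005728
Wq = λ·E[S²]/(2(1−ρ)) = 23.95·0.0005728/(2·0.5282) = 0.01299 hr

Final: 0.01299 hr


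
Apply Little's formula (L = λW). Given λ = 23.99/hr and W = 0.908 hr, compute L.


L = λW = 23.99·0.908 = 21.7829

Final: 21.7829


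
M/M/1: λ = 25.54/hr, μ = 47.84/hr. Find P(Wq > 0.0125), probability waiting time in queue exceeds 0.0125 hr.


ρ = 25.54/47.84 = 0.5339
P(Wq > t) = ρ·e^{−(μ−λ)t} = 0.5339·e^{−0.2788}
= 0.5339·0.756729 = 0.403990

Final: 0.403990


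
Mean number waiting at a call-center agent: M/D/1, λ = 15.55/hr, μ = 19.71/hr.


ρ = 15.55/19.71 = 0.7889
M/D/1: Lq = ρ²/(2(1−ρ)) = 0.6224/(2·0.2111) = 1.47452

Final: 1.47452


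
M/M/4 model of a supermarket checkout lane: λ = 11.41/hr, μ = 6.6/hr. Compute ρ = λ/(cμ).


ρ = λ/(cμ) = 11.41/(4·6.6) = 11.41/26.40 = 0.4322

Final: 0.4322


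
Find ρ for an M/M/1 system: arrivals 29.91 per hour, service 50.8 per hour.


ρ = λ/μ = 29.91/50.8 = 0.5888

Final: 0.5888


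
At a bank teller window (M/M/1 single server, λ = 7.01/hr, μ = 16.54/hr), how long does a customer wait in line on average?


ρ = 7.01/16.54 = 0.4238
Wq = ρ/(μ−λ) = 0.4238/(16.54 − 7.01) = 0.4238/9.53 = 0.04447 hr

Final: 0.04447 hr


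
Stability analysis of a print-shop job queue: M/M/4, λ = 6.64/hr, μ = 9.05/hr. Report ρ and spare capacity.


Total capacity cμ = 4·9.05 = 36.20/hr
ρ = λ/(cμ) = 6.64/36.20 = 0.1834
Stable ⇔ ρ < 1: YES
Spare capacity = cμ − λ = 36.20 − 6.64 = 29.56/hr

Final: ρ = 0.1834; stable; margin = 29.56/hr


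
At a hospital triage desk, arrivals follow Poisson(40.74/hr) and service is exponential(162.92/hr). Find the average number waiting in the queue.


ρ = 40.74/162.92 = 0.2501
Lq = ρ²/(1−ρ) = 0.06253/0.7499 = 0.08338

Final: 0.08338


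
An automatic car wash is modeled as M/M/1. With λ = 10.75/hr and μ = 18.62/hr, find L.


ρ = λ/μ = 10.75/18.62 = 0.5773
L = ρ/(1−ρ) = 0.5773/(1 − 0.5773) = 0.5773/0.4227 = 1.3659

Final: 1.3659


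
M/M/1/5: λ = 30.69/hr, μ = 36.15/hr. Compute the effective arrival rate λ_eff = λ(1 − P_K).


ρ = 0.8490; P_K = (1−ρ)ρ^5/(1−ρ^6) = 0.106470
λ_eff = λ(1 − P_K) = 30.69·(1 − 0.106470) = 30.69·0.893530 = 27.4224 /hr

Final: 27.4224 /hr


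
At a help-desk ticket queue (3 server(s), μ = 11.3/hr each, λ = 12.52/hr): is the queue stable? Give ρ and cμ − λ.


Total capacity cμ = 3·11.3 = 33.90/hr
ρ = λ/(cμ) = 12.52/33.90 = 0.3693
Stable ⇔ ρ < 1: YES
Spare capacity = cμ − λ = 33.90 − 12.52 = 21.38/hr

Final: ρ = 0.3693; stable; margin = 21.38/hr


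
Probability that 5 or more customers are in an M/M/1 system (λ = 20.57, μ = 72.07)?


ρ = 20.57/72.07 = 0.2854
P(N ≥ n) = ρ^n = 0.2854^5 = 0.001894

Final: 0.001894


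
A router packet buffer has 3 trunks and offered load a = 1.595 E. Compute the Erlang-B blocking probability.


B(c,a) = (a^c/c!) / Σ_{k=0}^{c} a^k/k!
a^3/3! = 0.676287
Σ terms (k=0..3): 1.00000 + 1.59500 + 1.27201 + 0.67629 = 4.543299
B = 0.676287/4.543299 = 0.148854

Final: 0.148854


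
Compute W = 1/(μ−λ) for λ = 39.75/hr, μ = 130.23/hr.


W = 1/(μ−λ) = 1/(130.23 − 39.75) = 1/90.48 = 0.01105 hr

Final: 0.01105 hr


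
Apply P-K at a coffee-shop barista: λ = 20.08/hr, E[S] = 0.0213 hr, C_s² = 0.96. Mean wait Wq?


ρ = λ·E[S] = 20.08·0.0213 = 0.4277
E[S²] = E[S]²(1+C_s²) = 0.0213²·(1+0.96) = 0.0008892
Wq = λ·E[S²]/(2(1−ρ)) = 20.08·0.0008892/(2·0.5723) = 0.01560 hr

Final: 0.01560 hr


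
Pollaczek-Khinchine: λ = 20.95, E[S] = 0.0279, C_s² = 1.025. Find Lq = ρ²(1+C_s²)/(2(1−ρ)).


ρ = λ·E[S] = 20.95·0.0279 = 0.5845
Lq = ρ²(1+C_s²)/(2(1−ρ)) = 0.3416·(1+1.025)/(2·0.4155)
= 0.3416·2.0250/0.8310 = 0.83254

Final: 0.83254


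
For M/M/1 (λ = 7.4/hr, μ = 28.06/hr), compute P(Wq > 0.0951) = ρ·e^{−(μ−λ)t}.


ρ = 7.4/28.06 = 0.2637
P(Wq > t) = ρ·e^{−(μ−λ)t} = 0.2637·e^{−1.9648}
= 0.2637·0.140189 = 0.036971

Final: 0.036971


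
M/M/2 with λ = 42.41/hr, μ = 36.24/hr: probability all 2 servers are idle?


a = λ/μ = 42.41/36.24 = 1.1703; ρ = a/c = 0.5851
Σ_{k=0}^{1} a^k/k! (terms k=0..1) = 1.00000 + 1.17025 = 2.17025
Tail: a^2/(2!(1−ρ)) = 1.36949/(2·0.4149) = 1.65050
P₀ = 1/(2.17025 + 1.65050) = 1/3.82075 = 0.261729

Final: 0.261729


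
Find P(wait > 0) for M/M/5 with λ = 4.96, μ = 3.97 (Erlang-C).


a = λ/μ = 1.2494; ρ = a/5 = 0.2499
P₀ = 0.286517 (from M/M/c formula)
C(c,a) = [a^c/(c!(1−ρ))]·P₀ = [3.04408/(120·0.7501)]·0.286517
= 0.03382·0.286517 = 0.009689

Final: 0.009689


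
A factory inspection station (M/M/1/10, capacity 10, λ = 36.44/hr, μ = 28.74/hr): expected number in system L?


ρ = 36.44/28.74 = 1.2679
L = ρ[1 − (K+1)ρ^K + Kρ^(K+1)] / [(1−ρ)(1−ρ^(K+1))]
Numerator: 1.2679·(1 − 11·10.737818 + 10·13.614687) = 24.129603
Denominator: (-0.2679)·(-12.614687) = 3.379718
L = 24.129603/3.379718 = 7.1395

Final: 7.1395


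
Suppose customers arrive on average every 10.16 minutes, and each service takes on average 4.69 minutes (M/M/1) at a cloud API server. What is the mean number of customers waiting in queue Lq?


λ = 60/10.16 = 5.9055 /hr
μ = 60/4.69 = 12.7932 /hr
ρ = λ/μ = 5.9055/12.7932 = 0.4616
Lq = ρ²/(1−ρ) = 0.2131/0.5384 = 0.3958

Final: 0.3958


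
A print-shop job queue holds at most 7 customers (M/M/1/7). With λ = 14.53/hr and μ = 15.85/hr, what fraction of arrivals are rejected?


ρ = λ/μ = 14.53/15.85 = 0.9167
P_K = (1−ρ)ρ^K/(1−ρ^(K+1)) = (0.08328·0.544070)/(1 − 0.498759)
= 0.045311/0.501241 = 0.090397

Final: 0.090397


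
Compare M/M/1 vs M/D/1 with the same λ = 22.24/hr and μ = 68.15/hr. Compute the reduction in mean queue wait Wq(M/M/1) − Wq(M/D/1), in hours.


ρ = 22.24/68.15 = 0.3263
Wq(M/M/1) = ρ/(μ−λ) = 0.3263/45.91 = 0.007108 hr
Wq(M/D/1) = ρ/(2(μ−λ)) = 0.003554 hr
Savings = 0.007108 − 0.003554 = 0.003554 hr

Final: 0.003554 hr


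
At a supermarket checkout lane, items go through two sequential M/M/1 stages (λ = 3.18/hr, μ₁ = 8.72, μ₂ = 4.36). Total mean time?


Each node sees arrival rate λ = 3.18/hr (tandem ⇒ throughput preserved).
W₁ = 1/(μ₁−λ) = 1/(8.72−3.18) = 0.18051 hr
W₂ = 1/(μ₂−λ) = 1/(4.36−3.18) = 0.84746 hr
W_total = W₁ + W₂ = 0.18051 + 0.84746 = 1.02796 hr

Final: 1.02796 hr


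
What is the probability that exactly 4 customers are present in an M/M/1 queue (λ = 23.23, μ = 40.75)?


ρ = 23.23/40.75 = 0.5701
P_n = (1−ρ)·ρ^n = (1 − 0.5701)·0.5701^4 = 0.4299·0.105605 = 0.045404

Final: 0.045404


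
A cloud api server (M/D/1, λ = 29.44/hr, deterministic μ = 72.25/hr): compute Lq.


ρ = 29.44/72.25 = 0.4075
M/D/1: Lq = ρ²/(2(1−ρ)) = 0.1660/(2·0.5925) = 0.14011

Final: 0.14011


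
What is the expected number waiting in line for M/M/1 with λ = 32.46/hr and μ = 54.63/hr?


ρ = 32.46/54.63 = 0.5942
Lq = ρ²/(1−ρ) = 0.3530/0.4058 = 0.8700

Final: 0.8700


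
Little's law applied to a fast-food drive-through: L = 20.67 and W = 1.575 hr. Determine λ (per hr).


λ = L/W = 20.67/1.575 = 13.1238 /hr

Final: 13.1238 /hr


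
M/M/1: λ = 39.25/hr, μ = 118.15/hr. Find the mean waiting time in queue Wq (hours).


ρ = 39.25/118.15 = 0.3322
Wq = ρ/(μ−λ) = 0.3322/(118.15 − 39.25) = 0.3322/78.90 = 0.004210 hr

Final: 0.004210 hr


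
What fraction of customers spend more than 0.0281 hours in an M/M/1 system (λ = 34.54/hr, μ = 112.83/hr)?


W ~ Exponential(μ−λ) for M/M/1.
μ − λ = 112.83 − 34.54 = 78.2900
P(W > t) = e^{−(μ−λ)t} = e^{−2.1999} = 0.110809

Final: 0.110809


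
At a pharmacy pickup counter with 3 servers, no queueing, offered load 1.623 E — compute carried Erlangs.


B(3,1.623) = 0.153147 (Erlang-B)
Carried load = a(1 − B) = 1.623·(1 − 0.153147) = 1.623·0.846853 = 1.3744 E

Final: 1.3744 Erlangs


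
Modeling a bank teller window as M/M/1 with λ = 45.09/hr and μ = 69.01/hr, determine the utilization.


ρ = λ/μ = 45.09/69.01 = 0.6534

Final: 0.6534


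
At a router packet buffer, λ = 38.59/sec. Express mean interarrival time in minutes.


Mean interarrival time = 1/λ = 1/38.59 second = 0.02591 second
In minutes: 0.02591 × 0.0166667 = 0.0004319 min

Final: 0.0004319 min


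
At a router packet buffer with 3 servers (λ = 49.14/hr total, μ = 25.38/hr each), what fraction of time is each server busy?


ρ = λ/(cμ) = 49.14/(3·25.38) = 49.14/76.14 = 0.6454

Final: 0.6454


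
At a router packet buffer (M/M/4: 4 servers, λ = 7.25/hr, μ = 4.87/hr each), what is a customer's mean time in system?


a = 1.4887; ρ = 0.3722; P₀ = 0.223579
Lq = P₀·a^c·ρ/(c!(1−ρ)²) = 0.04320
Wq = Lq/λ = 0.04320/7.25 = 0.005959 hr
W = Wq + 1/μ = 0.005959 + 0.20534 = 0.21130 hr

Final: 0.21130 hr


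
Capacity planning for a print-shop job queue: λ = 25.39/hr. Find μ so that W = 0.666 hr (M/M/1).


W = 1/(μ−λ) ⇒ μ − λ = 1/W = 1/0.666 = 1.5015
μ = λ + 1/W = 25.39 + 1.5015 = 26.8915 per hr

Final: 26.8915 /hr


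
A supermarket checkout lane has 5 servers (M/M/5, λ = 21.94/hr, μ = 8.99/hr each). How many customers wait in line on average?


a = λ/μ = 2.4405; ρ = a/5 = 0.4881
P₀ = 0.085262
Lq = P₀·a^c·ρ / (c!·(1−ρ)²) = 0.085262·86.57344·0.4881/(120·0.26204)
= 0.11458

Final: 0.11458


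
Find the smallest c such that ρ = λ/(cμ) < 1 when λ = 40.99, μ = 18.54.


Stability requires cμ > λ ⇔ c > λ/μ.
λ/μ = 40.99/18.54 = 2.2109
Minimum integer c = ⌊2.2109⌋ + 1 = 3
Check: 3·18.54 = 55.62 > 40.99, while 2·18.54 = 37.08 ≤ 40.99

Final: 3 servers


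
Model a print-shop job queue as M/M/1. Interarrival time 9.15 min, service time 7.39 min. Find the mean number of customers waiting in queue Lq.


λ = 60/9.15 = 6.5574 /hr
μ = 60/7.39 = 8.1191 /hr
ρ = λ/μ = 6.5574/8.1191 = 0.8077
Lq = ρ²/(1−ρ) = 0.6523/0.1923 = 3.3912

Final: 3.3912


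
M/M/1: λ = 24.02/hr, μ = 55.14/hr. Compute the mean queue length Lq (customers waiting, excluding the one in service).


ρ = 24.02/55.14 = 0.4356
Lq = ρ²/(1−ρ) = 0.1898/0.5644 = 0.3362

Final: 0.3362


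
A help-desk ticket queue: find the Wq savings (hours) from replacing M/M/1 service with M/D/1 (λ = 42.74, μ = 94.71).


ρ = 42.74/94.71 = 0.4513
Wq(M/M/1) = ρ/(μ−λ) = 0.4513/51.97 = 0.008683 hr
Wq(M/D/1) = ρ/(2(μ−λ)) = 0.004342 hr
Savings = 0.008683 − 0.004342 = 0.004342 hr

Final: 0.004342 hr


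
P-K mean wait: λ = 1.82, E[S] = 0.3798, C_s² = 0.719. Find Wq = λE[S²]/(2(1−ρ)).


ρ = λ·E[S] = 1.82·0.3798 = 0.6912
E[S²] = E[S]²(1+C_s²) = 0.3798²·(1+0.719) = 0.247962
Wq = λ·E[S²]/(2(1−ρ)) = 1.82·0.247962/(2·0.3088) = 0.73080 hr

Final: 0.73080 hr


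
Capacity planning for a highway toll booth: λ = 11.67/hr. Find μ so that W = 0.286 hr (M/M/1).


W = 1/(μ−λ) ⇒ μ − λ = 1/W = 1/0.286 = 3.4965
μ = λ + 1/W = 11.67 + 3.4965 = 15.1665 per hr

Final: 15.1665 /hr


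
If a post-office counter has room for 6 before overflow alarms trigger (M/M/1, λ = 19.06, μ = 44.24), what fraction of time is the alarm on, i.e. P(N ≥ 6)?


ρ = 19.06/44.24 = 0.4308
P(N ≥ n) = ρ^n = 0.4308^6 = 0.006395

Final: 0.006395


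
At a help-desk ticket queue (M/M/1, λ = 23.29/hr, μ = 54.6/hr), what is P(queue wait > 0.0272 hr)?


ρ = 23.29/54.6 = 0.4266
P(Wq > t) = ρ·e^{−(μ−λ)t} = 0.4266·e^{−0.8516}
= 0.4266·0.426718 = 0.182019

Final: 0.182019


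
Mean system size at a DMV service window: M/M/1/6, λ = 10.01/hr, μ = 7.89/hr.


ρ = 10.01/7.89 = 1.2687
L = ρ[1 − (K+1)ρ^K + Kρ^(K+1)] / [(1−ρ)(1−ρ^(K+1))]
Numerator: 1.2687·(1 − 7·4.170061 + 6·5.290534) = 4.507387
Denominator: (-0.2687)·(-4.290534) = 1.152843
L = 4.507387/1.152843 = 3.9098

Final: 3.9098


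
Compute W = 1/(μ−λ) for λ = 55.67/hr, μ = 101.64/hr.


W = 1/(μ−λ) = 1/(101.64 − 55.67) = 1/45.97 = 0.02175 hr

Final: 0.02175 hr


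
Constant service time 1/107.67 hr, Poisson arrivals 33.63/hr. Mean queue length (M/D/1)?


ρ = 33.63/107.67 = 0.3123
M/D/1: Lq = ρ²/(2(1−ρ)) = 0.09756/(2·0.6877) = 0.07094

Final: 0.07094


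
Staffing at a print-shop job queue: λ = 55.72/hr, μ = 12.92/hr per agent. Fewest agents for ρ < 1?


Stability requires cμ > λ ⇔ c > λ/μ.
λ/μ = 55.72/12.92 = 4.3127
Minimum integer c = ⌊4.3127⌋ + 1 = 5
Check: 5·12.92 = 64.60 > 55.72, while 4·12.92 = 51.68 ≤ 55.72

Final: 5 servers


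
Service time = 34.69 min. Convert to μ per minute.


μ = 1/(service time) in consistent units.
1 minute = 1 min, so μ = 1/34.69 = 0.02883 per minute

Final: 0.02883 /min


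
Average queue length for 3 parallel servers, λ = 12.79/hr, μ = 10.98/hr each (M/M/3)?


a = λ/μ = 1.1648; ρ = a/3 = 0.3883
P₀ = 0.305446
Lq = P₀·a^c·ρ / (c!·(1−ρ)²) = 0.305446·1.58054·0.3883/(6·0.37420)
= 0.08349

Final: 0.08349


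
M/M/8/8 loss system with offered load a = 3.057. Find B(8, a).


B(c,a) = (a^c/c!) / Σ_{k=0}^{c} a^k/k!
a^8/8! = 0.189166
Σ terms (k=0..8): 1.00000 + 3.05700 + 4.67262 + 4.76140 + 3.63890 + 2.22483 + 1.13355 + 0.49504 + 0.18917 = 21.172509
B = 0.189166/21.172509 = 0.008935

Final: 0.008935


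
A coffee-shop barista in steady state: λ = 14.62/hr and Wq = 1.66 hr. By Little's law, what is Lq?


Lq = λWq = 14.62·1.66 = 24.2692

Final: 24.2692


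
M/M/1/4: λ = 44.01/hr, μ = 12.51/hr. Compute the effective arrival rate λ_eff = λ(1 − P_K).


ρ = 3.5180; P_K = (1−ρ)ρ^4/(1−ρ^5) = 0.717077
λ_eff = λ(1 − P_K) = 44.01·(1 − 0.717077) = 44.01·0.282923 = 12.4514 /hr

Final: 12.4514 /hr


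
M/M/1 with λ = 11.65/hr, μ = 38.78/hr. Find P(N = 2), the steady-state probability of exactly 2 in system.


ρ = 11.65/38.78 = 0.3004
P_n = (1−ρ)·ρ^n = (1 − 0.3004)·0.3004^2 = 0.6996·0.090248 = 0.063136

Final: 0.063136


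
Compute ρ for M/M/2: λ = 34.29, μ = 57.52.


ρ = λ/(cμ) = 34.29/(2·57.52) = 34.29/115.04 = 0.2981

Final: 0.2981


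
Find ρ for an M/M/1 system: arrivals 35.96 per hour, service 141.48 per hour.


ρ = λ/μ = 35.96/141.48 = 0.2542

Final: 0.2542


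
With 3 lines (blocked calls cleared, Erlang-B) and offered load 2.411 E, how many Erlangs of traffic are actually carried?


B(3,2.411) = 0.269935 (Erlang-B)
Carried load = a(1 − B) = 2.411·(1 − 0.269935) = 2.411·0.730065 = 1.7602 E

Final: 1.7602 Erlangs


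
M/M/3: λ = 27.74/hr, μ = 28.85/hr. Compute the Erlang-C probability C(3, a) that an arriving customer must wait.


a = λ/μ = 0.9615; ρ = a/3 = 0.3205
P₀ = 0.378525 (from M/M/c formula)
C(c,a) = [a^c/(c!(1−ρ))]·P₀ = [0.88896/(6·0.6795)]·0.378525
= 0.21805·0.378525 = 0.082535

Final: 0.082535


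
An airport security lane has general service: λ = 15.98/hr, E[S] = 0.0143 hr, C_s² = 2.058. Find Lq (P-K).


ρ = λ·E[S] = 15.98·0.0143 = 0.2285
Lq = ρ²(1+C_s²)/(2(1−ρ)) = 0.05222·(1+2.058)/(2·0.7715)
= 0.05222·3.0580/1.5430 = 0.10349

Final: 0.10349


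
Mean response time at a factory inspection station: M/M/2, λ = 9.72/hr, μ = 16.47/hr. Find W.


a = 0.5902; ρ = 0.2951; P₀ = 0.544304
Lq = P₀·a^c·ρ/(c!(1−ρ)²) = 0.05629
Wq = Lq/λ = 0.05629/9.72 = 0.005791 hr
W = Wq + 1/μ = 0.005791 + 0.06072 = 0.06651 hr

Final: 0.06651 hr


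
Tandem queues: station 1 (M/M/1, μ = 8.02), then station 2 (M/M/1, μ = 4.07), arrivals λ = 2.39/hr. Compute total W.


Each node sees arrival rate λ = 2.39/hr (tandem ⇒ throughput preserved).
W₁ = 1/(μ₁−λ) = 1/(8.02−2.39) = 0.17762 hr
W₂ = 1/(μ₂−λ) = 1/(4.07−2.39) = 0.59524 hr
W_total = W₁ + W₂ = 0.17762 + 0.59524 = 0.77286 hr

Final: 0.77286 hr


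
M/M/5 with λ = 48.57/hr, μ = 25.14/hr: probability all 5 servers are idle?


a = λ/μ = 48.57/25.14 = 1.9320; ρ = a/c = 0.3864
Σ_{k=0}^{4} a^k/k! (terms k=0..4) = 1.00000 + 1.93198 + 1.86628 + 1.20187 + 0.58050 = 6.58062
Tail: a^5/(5!(1−ρ)) = 26.91623/(120·0.6136) = 0.36555
P₀ = 1/(6.58062 + 0.36555) = 1/6.94617 = 0.143964

Final: 0.143964


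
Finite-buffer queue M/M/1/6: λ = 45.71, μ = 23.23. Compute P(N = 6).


ρ = λ/μ = 45.71/23.23 = 1.9677
P_K = (1−ρ)ρ^K/(1−ρ^(K+1)) = (-0.9677·58.045969)/(1 − 114.217876)
= -56.171907/-113.217876 = 0.496140

Final: 0.496140


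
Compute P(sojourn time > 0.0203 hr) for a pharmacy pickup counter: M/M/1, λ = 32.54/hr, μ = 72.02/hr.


W ~ Exponential(μ−λ) for M/M/1.
μ − λ = 72.02 − 32.54 = 39.4800
P(W > t) = e^{−(μ−λ)t} = e^{−0.8014} = 0.448681

Final: 0.448681


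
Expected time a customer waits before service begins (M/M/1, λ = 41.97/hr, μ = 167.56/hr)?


ρ = 41.97/167.56 = 0.2505
Wq = ρ/(μ−λ) = 0.2505/(167.56 − 41.97) = 0.2505/125.59 = 0.001994 hr

Final: 0.001994 hr


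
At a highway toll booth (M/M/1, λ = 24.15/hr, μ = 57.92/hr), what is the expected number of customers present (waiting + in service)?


ρ = λ/μ = 24.15/57.92 = 0.4170
L = ρ/(1−ρ) = 0.4170/(1 − 0.4170) = 0.4170/0.5830 = 0.7151

Final: 0.7151


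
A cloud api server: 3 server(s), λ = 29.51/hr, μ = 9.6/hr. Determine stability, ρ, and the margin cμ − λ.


Total capacity cμ = 3·9.6 = 28.80/hr
ρ = λ/(cμ) = 29.51/28.80 = 1.0247
Stable ⇔ ρ < 1: NO
Spare capacity = cμ − λ = 28.80 − 29.51 = -0.71/hr

Final: ρ = 1.0247; unstable; margin = -0.71/hr


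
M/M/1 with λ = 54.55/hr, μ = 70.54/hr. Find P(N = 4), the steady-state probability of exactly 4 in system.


ρ = 54.55/70.54 = 0.7733
P_n = (1−ρ)·ρ^n = (1 − 0.7733)·0.7733^4 = 0.2267·0.357633 = 0.081068

Final: 0.081068


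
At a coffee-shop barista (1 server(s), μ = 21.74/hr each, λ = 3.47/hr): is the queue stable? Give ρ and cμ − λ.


Total capacity cμ = 1·21.74 = 21.74/hr
ρ = λ/(cμ) = 3.47/21.74 = 0.1596
Stable ⇔ ρ < 1: YES
Spare capacity = cμ − λ = 21.74 − 3.47 = 18.27/hr

Final: ρ = 0.1596; stable; margin = 18.27/hr


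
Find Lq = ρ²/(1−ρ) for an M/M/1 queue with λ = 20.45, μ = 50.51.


ρ = 20.45/50.51 = 0.4049
Lq = ρ²/(1−ρ) = 0.1639/0.5951 = 0.2754

Final: 0.2754


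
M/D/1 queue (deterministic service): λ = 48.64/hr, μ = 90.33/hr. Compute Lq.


ρ = 48.64/90.33 = 0.5385
M/D/1: Lq = ρ²/(2(1−ρ)) = 0.2899/(2·0.4615) = 0.31412

Final: 0.31412


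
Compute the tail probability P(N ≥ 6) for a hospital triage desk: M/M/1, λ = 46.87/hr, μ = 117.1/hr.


ρ = 46.87/117.1 = 0.4003
P(N ≥ n) = ρ^n = 0.4003^6 = 0.004112

Final: 0.004112


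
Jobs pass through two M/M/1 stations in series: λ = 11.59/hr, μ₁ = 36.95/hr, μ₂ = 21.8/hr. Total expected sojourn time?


Each node sees arrival rate λ = 11.59/hr (tandem ⇒ throughput preserved).
W₁ = 1/(μ₁−λ) = 1/(36.95−11.59) = 0.03943 hr
W₂ = 1/(μ₂−λ) = 1/(21.8−11.59) = 0.09794 hr
W_total = W₁ + W₂ = 0.03943 + 0.09794 = 0.13738 hr

Final: 0.13738 hr


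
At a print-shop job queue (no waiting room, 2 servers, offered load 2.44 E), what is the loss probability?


B(c,a) = (a^c/c!) / Σ_{k=0}^{c} a^k/k!
a^2/2! = 2.976800
Σ terms (k=0..2): 1.00000 + 2.44000 + 2.97680 = 6.416800
B = 2.976800/6.416800 = 0.463907

Final: 0.463907


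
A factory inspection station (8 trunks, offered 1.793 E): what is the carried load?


B(8,1.793) = 0.0004410 (Erlang-B)
Carried load = a(1 − B) = 1.793·(1 − 0.0004410) = 1.793·0.999559 = 1.7922 E

Final: 1.7922 Erlangs


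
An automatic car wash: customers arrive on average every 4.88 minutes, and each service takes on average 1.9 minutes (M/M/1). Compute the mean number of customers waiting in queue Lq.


λ = 60/4.88 = 12.2951 /hr
μ = 60/1.9 = 31.5789 /hr
ρ = λ/μ = 12.2951/31.5789 = 0.3893
Lq = ρ²/(1−ρ) = 0.1516/0.6107 = 0.2482

Final: 0.2482


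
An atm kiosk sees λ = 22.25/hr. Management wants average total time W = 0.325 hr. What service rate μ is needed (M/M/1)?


W = 1/(μ−λ) ⇒ μ − λ = 1/W = 1/0.325 = 3.0769
μ = λ + 1/W = 22.25 + 3.0769 = 25.3269 per hr

Final: 25.3269 /hr


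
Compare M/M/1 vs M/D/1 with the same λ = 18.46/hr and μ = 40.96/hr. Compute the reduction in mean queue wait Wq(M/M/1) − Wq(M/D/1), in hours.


ρ = 18.46/40.96 = 0.4507
Wq(M/M/1) = ρ/(μ−λ) = 0.4507/22.50 = 0.02003 hr
Wq(M/D/1) = ρ/(2(μ−λ)) = 0.01002 hr
Savings = 0.02003 − 0.01002 = 0.01002 hr

Final: 0.01002 hr


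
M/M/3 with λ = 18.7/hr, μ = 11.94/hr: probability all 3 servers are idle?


a = λ/μ = 18.7/11.94 = 1.5662; ρ = a/c = 0.5221
Σ_{k=0}^{2} a^k/k! (terms k=0..2) = 1.00000 + 1.56616 + 1.22644 = 3.79260
Tail: a^3/(3!(1−ρ)) = 3.84160/(6·0.4779) = 1.33962
P₀ = 1/(3.79260 + 1.33962) = 1/5.13222 = 0.194847

Final: 0.194847


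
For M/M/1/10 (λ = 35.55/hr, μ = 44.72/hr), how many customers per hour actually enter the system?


ρ = 0.7949; P_K = (1−ρ)ρ^10/(1−ρ^11) = 0.022465
λ_eff = λ(1 − P_K) = 35.55·(1 − 0.022465) = 35.55·0.977535 = 34.7514 /hr

Final: 34.7514 /hr


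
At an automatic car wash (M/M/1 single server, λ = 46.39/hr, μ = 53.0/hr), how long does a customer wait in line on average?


ρ = 46.39/53.0 = 0.8753
Wq = ρ/(μ−λ) = 0.8753/(53.0 − 46.39) = 0.8753/6.61 = 0.1324 hr

Final: 0.1324 hr


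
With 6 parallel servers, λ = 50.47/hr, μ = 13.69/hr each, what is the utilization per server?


ρ = λ/(cμ) = 50.47/(6·13.69) = 50.47/82.14 = 0.6144

Final: 0.6144


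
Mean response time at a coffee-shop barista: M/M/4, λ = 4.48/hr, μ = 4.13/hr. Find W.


a = 1.0847; ρ = 0.2712; P₀ = 0.337271
Lq = P₀·a^c·ρ/(c!(1−ρ)²) = 0.009934
Wq = Lq/λ = 0.009934/4.48 = 0.002217 hr
W = Wq + 1/μ = 0.002217 + 0.24213 = 0.24435 hr

Final: 0.24435 hr


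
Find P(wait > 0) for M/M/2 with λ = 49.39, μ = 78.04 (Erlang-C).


a = λ/μ = 0.6329; ρ = a/2 = 0.3164
P₀ = 0.519249 (from M/M/c formula)
C(c,a) = [a^c/(c!(1−ρ))]·P₀ = [0.40054/(2·0.6836)]·0.519249
= 0.29298·0.519249 = 0.152129

Final: 0.152129


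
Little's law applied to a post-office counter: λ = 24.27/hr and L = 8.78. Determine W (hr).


W = L/λ = 8.78/24.27 = 0.3618 hr

Final: 0.3618 hr


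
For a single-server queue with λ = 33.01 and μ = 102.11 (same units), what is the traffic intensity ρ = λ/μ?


ρ = λ/μ = 33.01/102.11 = 0.3233

Final: 0.3233


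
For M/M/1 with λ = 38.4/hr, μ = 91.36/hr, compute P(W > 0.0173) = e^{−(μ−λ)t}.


W ~ Exponential(μ−λ) for M/M/1.
μ − λ = 91.36 − 38.4 = 52.9600
P(W > t) = e^{−(μ−λ)t} = e^{−0.9162} = 0.400033

Final: 0.400033


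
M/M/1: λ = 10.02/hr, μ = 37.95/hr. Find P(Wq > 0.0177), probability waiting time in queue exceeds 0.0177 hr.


ρ = 10.02/37.95 = 0.2640
P(Wq > t) = ρ·e^{−(μ−λ)t} = 0.2640·e^{−0.4944}
= 0.2640·0.609961 = 0.161049

Final: 0.161049


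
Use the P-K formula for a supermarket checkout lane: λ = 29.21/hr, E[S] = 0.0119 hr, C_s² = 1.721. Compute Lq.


ρ = λ·E[S] = 29.21·0.0119 = 0.3476
Lq = ρ²(1+C_s²)/(2(1−ρ)) = 0.1208·(1+1.721)/(2·0.6524)
= 0.1208·2.7210/1.3048 = 0.25197

Final: 0.25197


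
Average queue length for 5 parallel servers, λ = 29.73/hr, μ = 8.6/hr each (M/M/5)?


a = λ/μ = 3.4570; ρ = a/5 = 0.6914
P₀ = 0.027322
Lq = P₀·a^c·ρ / (c!·(1−ρ)²) = 0.027322·493.72178·0.6914/(120·0.09524)
= 0.81608

Final: 0.81608


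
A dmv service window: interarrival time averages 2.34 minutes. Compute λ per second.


λ = 1/(interarrival time) in consistent units.
1 second = 0.0166667 min, so λ = 0.0166667/2.34 = 0.007123 per second

Final: 0.007123 /sec


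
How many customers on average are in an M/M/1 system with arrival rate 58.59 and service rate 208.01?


ρ = λ/μ = 58.59/208.01 = 0.2817
L = ρ/(1−ρ) = 0.2817/(1 − 0.2817) = 0.2817/0.7183 = 0.3921

Final: 0.3921


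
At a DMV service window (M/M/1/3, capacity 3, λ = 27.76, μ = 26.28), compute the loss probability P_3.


ρ = λ/μ = 27.76/26.28 = 1.0563
P_K = (1−ρ)ρ^K/(1−ρ^(K+1)) = (-0.05632·1.178643)/(1 − 1.245020)
= -0.066377/-0.245020 = 0.270905

Final: 0.270905


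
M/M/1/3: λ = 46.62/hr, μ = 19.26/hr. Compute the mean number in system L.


ρ = 46.62/19.26 = 2.4206
L = ρ[1 − (K+1)ρ^K + Kρ^(K+1)] / [(1−ρ)(1−ρ^(K+1))]
Numerator: 2.4206·(1 − 4·14.182342 + 3·34.329221) = 114.391571
Denominator: (-1.4206)·(-33.329221) = 47.346183
L = 114.391571/47.346183 = 2.4161

Final: 2.4161


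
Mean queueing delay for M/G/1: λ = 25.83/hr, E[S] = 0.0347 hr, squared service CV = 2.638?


ρ = λ·E[S] = 25.83·0.0347 = 0.8963
E[S²] = E[S]²(1+C_s²) = 0.0347²·(1+2.638) = 0.004380
Wq = λ·E[S²]/(2(1−ρ)) = 25.83·0.004380/(2·0.1037) = 0.54556 hr

Final: 0.54556 hr


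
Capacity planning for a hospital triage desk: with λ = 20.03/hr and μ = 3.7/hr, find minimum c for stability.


Stability requires cμ > λ ⇔ c > λ/μ.
λ/μ = 20.03/3.7 = 5.4135
Minimum integer c = ⌊5.4135⌋ + 1 = 6
Check: 6·3.7 = 22.20 > 20.03, while 5·3.7 = 18.50 ≤ 20.03

Final: 6 servers


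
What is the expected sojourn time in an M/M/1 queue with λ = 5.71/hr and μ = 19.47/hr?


W = 1/(μ−λ) = 1/(19.47 − 5.71) = 1/13.76 = 0.07267 hr

Final: 0.07267 hr


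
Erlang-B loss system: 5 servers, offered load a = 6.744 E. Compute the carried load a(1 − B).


B(5,6.744) = 0.409272 (Erlang-B)
Carried load = a(1 − B) = 6.744·(1 − 0.409272) = 6.744·0.590728 = 3.9839 E

Final: 3.9839 Erlangs


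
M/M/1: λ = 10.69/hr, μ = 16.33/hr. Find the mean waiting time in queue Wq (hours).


ρ = 10.69/16.33 = 0.6546
Wq = ρ/(μ−λ) = 0.6546/(16.33 − 10.69) = 0.6546/5.64 = 0.1161 hr

Final: 0.1161 hr


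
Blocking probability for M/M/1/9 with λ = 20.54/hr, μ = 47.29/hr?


ρ = λ/μ = 20.54/47.29 = 0.4343
P_K = (1−ρ)ρ^K/(1−ρ^(K+1)) = (0.5657·0.0005501)/(1 − 0.0002390)
= 0.0003112/0.999761 = 0.0003113

Final: 0.0003113


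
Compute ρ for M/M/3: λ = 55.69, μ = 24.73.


ρ = λ/(cμ) = 55.69/(3·24.73) = 55.69/74.19 = 0.7506

Final: 0.7506


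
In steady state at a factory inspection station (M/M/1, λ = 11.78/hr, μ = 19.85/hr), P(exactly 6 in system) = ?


ρ = 11.78/19.85 = 0.5935
P_n = (1−ρ)·ρ^n = (1 − 0.5935)·0.5935^6 = 0.4065·0.043683 = 0.017759

Final: 0.017759


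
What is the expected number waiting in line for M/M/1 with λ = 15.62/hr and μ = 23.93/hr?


ρ = 15.62/23.93 = 0.6527
Lq = ρ²/(1−ρ) = 0.4261/0.3473 = 1.2269

Final: 1.2269


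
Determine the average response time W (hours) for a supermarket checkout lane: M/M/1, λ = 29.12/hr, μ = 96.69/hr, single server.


W = 1/(μ−λ) = 1/(96.69 − 29.12) = 1/67.57 = 0.01480 hr

Final: 0.01480 hr


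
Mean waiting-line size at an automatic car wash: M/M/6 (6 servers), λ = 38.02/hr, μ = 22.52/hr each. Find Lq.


a = λ/μ = 1.6883; ρ = a/6 = 0.2814
P₀ = 0.184741
Lq = P₀·a^c·ρ / (c!·(1−ρ)²) = 0.184741·23.15594·0.2814/(720·0.51642)
= 0.003237

Final: 0.003237


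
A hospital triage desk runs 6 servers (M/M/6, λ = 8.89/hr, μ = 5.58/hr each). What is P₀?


a = λ/μ = 8.89/5.58 = 1.5932; ρ = a/c = 0.2655
Σ_{k=0}^{5} a^k/k! (terms k=0..5) = 1.00000 + 1.59319 + 1.26913 + 0.67399 + 0.26845 + 0.08554 = 4.89029
Tail: a^6/(6!(1−ρ)) = 16.35330/(720·0.7345) = 0.03092
P₀ = 1/(4.89029 + 0.03092) = 1/4.92121 = 0.203202

Final: 0.203202


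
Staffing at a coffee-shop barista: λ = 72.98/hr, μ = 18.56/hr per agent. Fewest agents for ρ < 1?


Stability requires cμ > λ ⇔ c > λ/μ.
λ/μ = 72.98/18.56 = 3.9321
Minimum integer c = ⌊3.9321⌋ + 1 = 4
Check: 4·18.56 = 74.24 > 72.98, while 3·18.56 = 55.68 ≤ 72.98

Final: 4 servers


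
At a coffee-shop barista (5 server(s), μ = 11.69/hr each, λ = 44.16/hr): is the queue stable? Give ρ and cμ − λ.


Total capacity cμ = 5·11.69 = 58.45/hr
ρ = λ/(cμ) = 44.16/58.45 = 0.7555
Stable ⇔ ρ < 1: YES
Spare capacity = cμ − λ = 58.45 − 44.16 = 14.29/hr

Final: ρ = 0.7555; stable; margin = 14.29/hr


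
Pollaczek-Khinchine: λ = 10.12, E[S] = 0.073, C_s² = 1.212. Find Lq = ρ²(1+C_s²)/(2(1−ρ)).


ρ = λ·E[S] = 10.12·0.073 = 0.7388
Lq = ρ²(1+C_s²)/(2(1−ρ)) = 0.5458·(1+1.212)/(2·0.2612)
= 0.5458·2.2120/0.5225 = 2.31059

Final: 2.31059


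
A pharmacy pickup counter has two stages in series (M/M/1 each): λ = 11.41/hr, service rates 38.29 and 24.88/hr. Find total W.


Each node sees arrival rate λ = 11.41/hr (tandem ⇒ throughput preserved).
W₁ = 1/(μ₁−λ) = 1/(38.29−11.41) = 0.03720 hr
W₂ = 1/(μ₂−λ) = 1/(24.88−11.41) = 0.07424 hr
W_total = W₁ + W₂ = 0.03720 + 0.07424 = 0.11144 hr

Final: 0.11144 hr


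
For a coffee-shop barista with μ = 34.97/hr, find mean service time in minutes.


Mean service time = 1/μ = 1/34.97 hour = 0.02860 hour
In minutes: 0.02860 × 60 = 1.7158 min

Final: 1.7158 min


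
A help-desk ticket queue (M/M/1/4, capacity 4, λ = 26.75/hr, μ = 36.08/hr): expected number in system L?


ρ = 26.75/36.08 = 0.7414
L = ρ[1 − (K+1)ρ^K + Kρ^(K+1)] / [(1−ρ)(1−ρ^(K+1))]
Numerator: 0.7414·(1 − 5·0.302154 + 4·0.224020) = 0.285669
Denominator: (0.2586)·(0.775980) = 0.200662
L = 0.285669/0.200662 = 1.4236

Final: 1.4236


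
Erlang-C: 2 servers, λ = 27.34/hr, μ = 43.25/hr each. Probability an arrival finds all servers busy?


a = λ/μ = 0.6321; ρ = a/2 = 0.3161
P₀ = 0.519677 (from M/M/c formula)
C(c,a) = [a^c/(c!(1−ρ))]·P₀ = [0.39960/(2·0.6839)]·0.519677
= 0.29213·0.519677 = 0.151815

Final: 0.151815


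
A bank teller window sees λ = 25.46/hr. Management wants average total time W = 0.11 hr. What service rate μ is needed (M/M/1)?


W = 1/(μ−λ) ⇒ μ − λ = 1/W = 1/0.11 = 9.0909
μ = λ + 1/W = 25.46 + 9.0909 = 34.5509 per hr

Final: 34.5509 /hr


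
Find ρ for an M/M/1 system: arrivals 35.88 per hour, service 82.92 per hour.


ρ = λ/μ = 35.88/82.92 = 0.4327

Final: 0.4327


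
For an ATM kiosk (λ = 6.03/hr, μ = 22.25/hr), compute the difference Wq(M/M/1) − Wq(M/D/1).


ρ = 6.03/22.25 = 0.2710
Wq(M/M/1) = ρ/(μ−λ) = 0.2710/16.22 = 0.01671 hr
Wq(M/D/1) = ρ/(2(μ−λ)) = 0.008354 hr
Savings = 0.01671 − 0.008354 = 0.008354 hr

Final: 0.008354 hr


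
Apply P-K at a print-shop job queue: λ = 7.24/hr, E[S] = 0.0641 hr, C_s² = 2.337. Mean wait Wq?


ρ = λ·E[S] = 7.24·0.0641 = 0.4641
E[S²] = E[S]²(1+C_s²) = 0.0641²·(1+2.337) = 0.013711
Wq = λ·E[S²]/(2(1−ρ)) = 7.24·0.013711/(2·0.5359) = 0.09262 hr

Final: 0.09262 hr


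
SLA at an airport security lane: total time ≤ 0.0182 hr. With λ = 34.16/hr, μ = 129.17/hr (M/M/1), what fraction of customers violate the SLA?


W ~ Exponential(μ−λ) for M/M/1.
μ − λ = 129.17 − 34.16 = 95.0100
P(W > t) = e^{−(μ−λ)t} = e^{−1.7292} = 0.177429

Final: 0.177429


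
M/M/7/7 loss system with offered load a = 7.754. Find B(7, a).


B(c,a) = (a^c/c!) / Σ_{k=0}^{c} a^k/k!
a^7/7! = 334.387505
Σ terms (k=0..7): 1.00000 + 7.75400 + 30.06226 + 77.70092 + 150.62323 + 233.58650 + 301.87162 + 334.38750 = 1136.986022
B = 334.387505/1136.986022 = 0.294100

Final: 0.294100


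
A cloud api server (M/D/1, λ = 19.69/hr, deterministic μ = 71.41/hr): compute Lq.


ρ = 19.69/71.41 = 0.2757
M/D/1: Lq = ρ²/(2(1−ρ)) = 0.07603/(2·0.7243) = 0.05249

Final: 0.05249


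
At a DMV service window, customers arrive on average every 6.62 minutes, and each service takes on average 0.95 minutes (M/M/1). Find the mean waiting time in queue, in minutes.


λ = 60/6.62 = 9.0634 /hr
μ = 60/0.95 = 63.1579 /hr
ρ = λ/μ = 9.0634/63.1579 = 0.1435
Wq = ρ/(μ−λ) = 0.1435/(63.1579−9.0634) = 0.002653 hr
In minutes: 0.002653·60 = 0.1592 min

Final: 0.1592 min


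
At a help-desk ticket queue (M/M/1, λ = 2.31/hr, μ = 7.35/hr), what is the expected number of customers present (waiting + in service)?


ρ = λ/μ = 2.31/7.35 = 0.3143
L = ρ/(1−ρ) = 0.3143/(1 − 0.3143) = 0.3143/0.6857 = 0.4583

Final: 0.4583
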